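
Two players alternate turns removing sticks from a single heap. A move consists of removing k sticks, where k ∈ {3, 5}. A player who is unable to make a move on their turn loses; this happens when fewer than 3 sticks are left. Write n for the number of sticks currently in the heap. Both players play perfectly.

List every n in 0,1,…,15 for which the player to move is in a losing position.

Use the standard recursion: the mover loses at a terminal position; elsewhere, the mover wins exactly when some move hands the opponent an L position.
n=0: no move → L
n=1: no move → L
n=2: no move → L
n=3: →0(L), so W
n=4: →1(L), so W
n=5: →2(L), so W
n=6: →1(L), so W
n=7: →2(L), so W
n=8: →5(W), 3(W) — all W, so L
n=9: →6(W), 4(W) — all W, so L
n=10: →7(W), 5(W) — all W, so L
n=11: →8(L), so W
n=12: →9(L), so W
n=13: →10(L), so W
n=14: →9(L), so W
n=15: →10(L), so W
The losing starting values of n are exactly the entries labelled L in this table (6 of them).

0, 1, 2, 8, 9, 10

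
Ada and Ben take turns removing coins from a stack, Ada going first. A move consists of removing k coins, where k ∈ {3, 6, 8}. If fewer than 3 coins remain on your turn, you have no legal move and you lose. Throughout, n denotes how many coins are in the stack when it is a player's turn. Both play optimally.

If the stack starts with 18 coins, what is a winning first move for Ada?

Compute win/loss labels from the base case upward. A position with no move is L. Any other position is W if it can reach an L in one move, else L.
n=0: no move → L
n=1: no move → L
n=2: no move → L
n=3: can move to 0, which is L ⇒ W
n=4: can move to 1, which is L ⇒ W
n=5: can move to 2, which is L ⇒ W
n=6: can move to 0, which is L ⇒ W
n=7: can move to 1, which is L ⇒ W
n=8: can move to 2, which is L ⇒ W
n=9: can move to 1, which is L ⇒ W
n=10: can move to 2, which is L ⇒ W
n=11: moves to 8(W), 5(W), 3(W); every one is W ⇒ L
n=12: moves to 9(W), 6(W), 4(W); every one is W ⇒ L
n=13: moves to 10(W), 7(W), 5(W); every one is W ⇒ L
n=14: can move to 11, which is L ⇒ W
n=15: can move to 12, which is L ⇒ W
n=16: can move to 13, which is L ⇒ W
n=17: can move to 11, which is L ⇒ W
n=18: can move to 12, which is L ⇒ W
From 18, the L positions reachable in one move are: 12.

Remove 6, leaving 12.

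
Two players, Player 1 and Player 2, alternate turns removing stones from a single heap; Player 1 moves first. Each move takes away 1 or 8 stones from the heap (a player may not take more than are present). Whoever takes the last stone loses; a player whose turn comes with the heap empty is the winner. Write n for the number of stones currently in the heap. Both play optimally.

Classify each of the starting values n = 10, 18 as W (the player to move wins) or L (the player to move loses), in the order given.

Use the standard recursion: the mover wins at a terminal position; elsewhere, the mover wins exactly when some move hands the opponent an L position.
n=0: no move; the opponent has just taken the last stone and therefore loses → W
n=1: L (sole option 0(W) is W)
n=2: W (go to 1, an L position)
n=3: L (sole option 2(W) is W)
n=4: W (go to 3, an L position)
n=5: L (sole option 4(W) is W)
n=6: W (go to 5, an L position)
n=7: L (sole option 6(W) is W)
n=8: W (go to 7, an L position)
n=9: W (go to 1, an L position)
n=10: L (options 9(W), 2(W) are all W)
n=11: W (go to 10, an L position)
n=12: L (options 11(W), 4(W) are all W)
n=13: W (go to 12, an L position)
n=14: L (options 13(W), 6(W) are all W)
n=15: W (go to 14, an L position)
n=16: L (options 15(W), 8(W) are all W)
n=17: W (go to 16, an L position)
n=18: W (go to 10, an L position)

10: L, 18: W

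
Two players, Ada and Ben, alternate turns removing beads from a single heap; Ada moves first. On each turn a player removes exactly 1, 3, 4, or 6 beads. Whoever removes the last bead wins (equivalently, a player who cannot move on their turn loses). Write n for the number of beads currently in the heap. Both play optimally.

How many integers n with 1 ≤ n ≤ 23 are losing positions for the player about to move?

7

Compute win/loss labels from the base case upward. A position with no move is L. Any other position is W if it can reach an L in one move, else L.
n=0: no move → L
n=1: reaches L-position 0 → W
n=2: only reaches 1(W), which is W → L
n=3: reaches L-position 2 → W
n=4: reaches L-position 0 → W
n=5: reaches L-position 2 → W
n=6: reaches L-position 2 → W
n=7: only reaches 6(W), 4(W), 3(W), 1(W), all W → L
n=8: reaches L-position 7 → W
n=9: only reaches 8(W), 6(W), 5(W), 3(W), all W → L
n=10: reaches L-position 9 → W
n=11: reaches L-position 7 → W
n=12: reaches L-position 9 → W
n=13: reaches L-position 9 → W
n=14: only reaches 13(W), 11(W), 10(W), 8(W), all W → L
n=15: reaches L-position 14 → W
n=16: only reaches 15(W), 13(W), 12(W), 10(W), all W → L
n=17: reaches L-position 16 → W
n=18: reaches L-position 14 → W
n=19: reaches L-position 16 → W
n=20: reaches L-position 16 → W
n=21: only reaches 20(W), 18(W), 17(W), 15(W), all W → L
n=22: reaches L-position 21 → W
n=23: only reaches 22(W), 20(W), 19(W), 17(W), all W → L
L entries with 1 ≤ n ≤ 23 (n=0 is outside the asked range and is not counted): n = 2, 7, 9, 14, 16, 21, 23; that makes 7.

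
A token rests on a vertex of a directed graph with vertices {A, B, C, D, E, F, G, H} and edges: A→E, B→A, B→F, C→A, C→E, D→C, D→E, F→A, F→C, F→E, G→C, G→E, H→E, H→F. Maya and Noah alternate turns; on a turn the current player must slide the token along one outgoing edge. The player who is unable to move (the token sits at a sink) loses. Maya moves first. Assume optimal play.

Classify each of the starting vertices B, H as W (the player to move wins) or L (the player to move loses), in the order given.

B: L, H: W

Work bottom-up. With no move the player to move loses. Otherwise the position is W if at least one move leads to an L position for the opponent, and L if every move leads to a W.
Every edge goes from a vertex to one that appears earlier in the order E, A, C, F, B, G, H, D, so processing vertices in that order labels each vertex after all of its successors.
E: no outgoing edge → L
A: reaches L-position E → W
C: reaches L-position E → W
F: reaches L-position E → W
B: only reaches F(W), A(W), all W → L
G: reaches L-position E → W
H: reaches L-position E → W
D: reaches L-position E → W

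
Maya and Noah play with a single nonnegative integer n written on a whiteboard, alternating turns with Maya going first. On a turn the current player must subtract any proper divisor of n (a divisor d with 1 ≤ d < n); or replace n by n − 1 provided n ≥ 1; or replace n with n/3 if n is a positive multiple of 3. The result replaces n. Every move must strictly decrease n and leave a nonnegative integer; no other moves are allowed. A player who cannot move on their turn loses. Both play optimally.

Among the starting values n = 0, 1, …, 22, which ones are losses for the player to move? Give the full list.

0, 2, 5, 7, 9, 11, 13, 16, 19

Label each position W (a win for the player to move) or L (a loss). A position with no legal move is L; any other position is W exactly when some move reaches an L, and L when every move reaches a W.
n=0: no move → L
n=1: reaches L-position 0 → W
n=2: only reaches 1(W), which is W → L
n=3: reaches L-position 2 → W
n=4: reaches L-position 2 → W
n=5: only reaches 4(W), which is W → L
n=6: reaches L-position 2 → W
n=7: only reaches 6(W), which is W → L
n=8: reaches L-position 7 → W
n=9: only reaches 3(W), 6(W), 8(W), all W → L
n=10: reaches L-position 5 → W
n=11: only reaches 10(W), which is W → L
n=12: reaches L-position 9 → W
n=13: only reaches 12(W), which is W → L
n=14: reaches L-position 7 → W
n=15: reaches L-position 5 → W
n=16: only reaches 8(W), 12(W), 14(W), 15(W), all W → L
n=17: reaches L-position 16 → W
n=18: reaches L-position 9 → W
n=19: only reaches 18(W), which is W → L
n=20: reaches L-position 16 → W
n=21: reaches L-position 7 → W
n=22: reaches L-position 11 → W
The losing starting values of n are exactly the entries labelled L in this table (9 of them).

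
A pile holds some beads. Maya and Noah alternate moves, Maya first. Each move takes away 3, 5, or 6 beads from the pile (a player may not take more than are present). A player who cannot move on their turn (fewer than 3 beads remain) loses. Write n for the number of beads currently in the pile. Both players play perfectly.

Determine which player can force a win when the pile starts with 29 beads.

Noah wins.

Classify positions by backward induction: terminal positions (no move available) are L. From any other position, the mover wins iff some move reaches an L.
n=0: no move → L
n=1: no move → L
n=2: no move → L
n=3: →0(L), so W
n=4: →1(L), so W
n=5: →2(L), so W
n=6: →1(L), so W
n=7: →2(L), so W
n=8: →2(L), so W
n=9: →6(W), 4(W), 3(W) — all W, so L
n=10: →7(W), 5(W), 4(W) — all W, so L
n=11: →8(W), 6(W), 5(W) — all W, so L
n=12: →9(L), so W
n=13: →10(L), so W
n=14: →11(L), so W
n=15: →10(L), so W
n=16: →11(L), so W
n=17: →11(L), so W
n=18: →15(W), 13(W), 12(W) — all W, so L
n=19: →16(W), 14(W), 13(W) — all W, so L
n=20: →17(W), 15(W), 14(W) — all W, so L
n=21: →18(L), so W
n=22: →19(L), so W
n=23: →20(L), so W
n=24: →19(L), so W
n=25: →20(L), so W
n=26: →20(L), so W
n=27: →24(W), 22(W), 21(W) — all W, so L
n=28: →25(W), 23(W), 22(W) — all W, so L
n=29: →26(W), 24(W), 23(W) — all W, so L
Every move from 29 reaches a W position, so the mover loses.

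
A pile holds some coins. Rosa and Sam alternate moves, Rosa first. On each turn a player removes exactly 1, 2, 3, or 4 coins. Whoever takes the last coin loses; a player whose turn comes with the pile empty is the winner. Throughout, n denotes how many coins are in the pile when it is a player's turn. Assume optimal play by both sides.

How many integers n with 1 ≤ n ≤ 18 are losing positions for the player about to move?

Positions with no move are W. A position that does have a move is losing for the player to move precisely when every available move leads to a winning position for the opponent. Fill in the labels:
n=0: no move; the opponent has just taken the last coin and therefore loses → W
n=1: →0(W) only, which is W, so L
n=2: →1(L), so W
n=3: →1(L), so W
n=4: →1(L), so W
n=5: →1(L), so W
n=6: →5(W), 4(W), 3(W), 2(W) — all W, so L
n=7: →6(L), so W
n=8: →6(L), so W
n=9: →6(L), so W
n=10: →6(L), so W
n=11: →10(W), 9(W), 8(W), 7(W) — all W, so L
n=12: →11(L), so W
n=13: →11(L), so W
n=14: →11(L), so W
n=15: →11(L), so W
n=16: →15(W), 14(W), 13(W), 12(W) — all W, so L
n=17: →16(L), so W
n=18: →16(L), so W
L entries with 1 ≤ n ≤ 18 (the range starts at n=1): n = 1, 6, 11, 16; that makes 4.

4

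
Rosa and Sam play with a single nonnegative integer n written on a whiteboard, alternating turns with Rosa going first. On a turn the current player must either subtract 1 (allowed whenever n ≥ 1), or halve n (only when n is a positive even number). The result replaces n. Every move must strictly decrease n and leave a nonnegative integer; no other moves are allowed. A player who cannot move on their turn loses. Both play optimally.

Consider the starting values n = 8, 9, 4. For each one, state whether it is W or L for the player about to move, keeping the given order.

Label each position W (a win for the player to move) or L (a loss). A position with no legal move is L; any other position is W exactly when some move reaches an L, and L when every move reaches a W.
n=0: no move → L
n=1: →0(L), so W
n=2: →1(W) only, which is W, so L
n=3: →2(L), so W
n=4: →2(L), so W
n=5: →4(W) only, which is W, so L
n=6: →5(L), so W
n=7: →6(W) only, which is W, so L
n=8: →7(L), so W
n=9: →8(W) only, which is W, so L

8: W, 9: L, 4: W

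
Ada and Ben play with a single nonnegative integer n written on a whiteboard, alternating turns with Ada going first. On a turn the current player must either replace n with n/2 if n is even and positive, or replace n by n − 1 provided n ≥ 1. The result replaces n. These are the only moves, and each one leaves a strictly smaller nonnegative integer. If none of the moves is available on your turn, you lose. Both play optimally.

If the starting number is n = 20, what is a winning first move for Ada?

Move to 19.

Positions with no move are L. A position that does have a move is losing for the player to move precisely when every available move leads to a winning position for the opponent. Fill in the labels:
n=0: no move → L
n=1: →0(L), so W
n=2: →1(W) only, which is W, so L
n=3: →2(L), so W
n=4: →2(L), so W
n=5: →4(W) only, which is W, so L
n=6: →5(L), so W
n=7: →6(W) only, which is W, so L
n=8: →7(L), so W
n=9: →8(W) only, which is W, so L
n=10: →5(L), so W
n=11: →10(W) only, which is W, so L
n=12: →11(L), so W
n=13: →12(W) only, which is W, so L
n=14: →7(L), so W
n=15: →14(W) only, which is W, so L
n=16: →15(L), so W
n=17: →16(W) only, which is W, so L
n=18: →9(L), so W
n=19: →18(W) only, which is W, so L
n=20: →19(L), so W
From 20, the L positions reachable in one move are: 19.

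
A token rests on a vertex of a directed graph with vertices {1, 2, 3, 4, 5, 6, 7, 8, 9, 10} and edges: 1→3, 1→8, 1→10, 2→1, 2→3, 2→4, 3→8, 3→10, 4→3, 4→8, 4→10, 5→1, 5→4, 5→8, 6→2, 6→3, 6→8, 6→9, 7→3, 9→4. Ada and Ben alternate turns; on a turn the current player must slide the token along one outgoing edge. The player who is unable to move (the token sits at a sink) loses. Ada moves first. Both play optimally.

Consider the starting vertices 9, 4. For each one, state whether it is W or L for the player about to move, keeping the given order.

Build the W/L table. Terminal = L. A non-terminal position is W if it has a move to some L; otherwise it is L.
Every edge goes from a vertex to one that appears earlier in the order 10, 8, 3, 1, 4, 5, 9, 2, 6, 7, so processing vertices in that order labels each vertex after all of its successors.
10: no outgoing edge → L
8: no outgoing edge → L
3: can move to 8, which is L ⇒ W
1: can move to 8, which is L ⇒ W
4: can move to 8, which is L ⇒ W
5: can move to 8, which is L ⇒ W
9: the only move is to 4(W), a W ⇒ L
2: moves to 4(W), 1(W), 3(W); every one is W ⇒ L
6: can move to 2, which is L ⇒ W
7: the only move is to 3(W), a W ⇒ L

9: L, 4: W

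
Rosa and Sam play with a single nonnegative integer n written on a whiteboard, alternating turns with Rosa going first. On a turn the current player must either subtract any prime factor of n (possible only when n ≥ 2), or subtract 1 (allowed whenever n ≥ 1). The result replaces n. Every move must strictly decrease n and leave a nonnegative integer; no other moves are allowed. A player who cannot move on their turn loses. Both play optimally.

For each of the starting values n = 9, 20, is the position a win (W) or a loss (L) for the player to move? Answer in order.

Compute win/loss labels from the base case upward. A position with no move is L. Any other position is W if it can reach an L in one move, else L.
n=0: no move → L
n=1: reaches L-position 0 → W
n=2: reaches L-position 0 → W
n=3: reaches L-position 0 → W
n=4: only reaches 2(W), 3(W), all W → L
n=5: reaches L-position 0 → W
n=6: reaches L-position 4 → W
n=7: reaches L-position 0 → W
n=8: only reaches 6(W), 7(W), all W → L
n=9: reaches L-position 8 → W
n=10: reaches L-position 8 → W
n=11: reaches L-position 0 → W
n=12: only reaches 9(W), 10(W), 11(W), all W → L
n=13: reaches L-position 0 → W
n=14: reaches L-position 12 → W
n=15: reaches L-position 12 → W
n=16: only reaches 14(W), 15(W), all W → L
n=17: reaches L-position 0 → W
n=18: reaches L-position 16 → W
n=19: reaches L-position 0 → W
n=20: only reaches 15(W), 18(W), 19(W), all W → L

9: W, 20: L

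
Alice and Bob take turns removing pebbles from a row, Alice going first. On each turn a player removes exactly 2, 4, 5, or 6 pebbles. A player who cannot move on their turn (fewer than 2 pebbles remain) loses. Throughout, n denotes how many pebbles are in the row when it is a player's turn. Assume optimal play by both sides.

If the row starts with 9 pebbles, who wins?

Bob wins.

Build the W/L table. Terminal = L. A non-terminal position is W if it has a move to some L; otherwise it is L.
n=0: no move → L
n=1: no move → L
n=2: W (go to 0, an L position)
n=3: W (go to 1, an L position)
n=4: W (go to 0, an L position)
n=5: W (go to 1, an L position)
n=6: W (go to 1, an L position)
n=7: W (go to 1, an L position)
n=8: L (options 6(W), 4(W), 3(W), 2(W) are all W)
n=9: L (options 7(W), 5(W), 4(W), 3(W) are all W)
Every move from 9 reaches a W position, so the mover loses.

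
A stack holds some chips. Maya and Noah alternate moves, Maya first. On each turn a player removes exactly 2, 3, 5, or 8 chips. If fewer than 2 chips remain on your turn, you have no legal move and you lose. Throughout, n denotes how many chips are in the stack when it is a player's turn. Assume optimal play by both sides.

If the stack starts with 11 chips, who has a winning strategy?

Noah wins.

Compute win/loss labels from the base case upward. A position with no move is L. Any other position is W if it can reach an L in one move, else L.
n=0: no move → L
n=1: no move → L
n=2: W (go to 0, an L position)
n=3: W (go to 1, an L position)
n=4: W (go to 1, an L position)
n=5: W (go to 0, an L position)
n=6: W (go to 1, an L position)
n=7: L (options 5(W), 4(W), 2(W) are all W)
n=8: W (go to 0, an L position)
n=9: W (go to 7, an L position)
n=10: W (go to 7, an L position)
n=11: L (options 9(W), 8(W), 6(W), 3(W) are all W)
The starting position 11 is L: whatever Maya does, the opponent receives a W position.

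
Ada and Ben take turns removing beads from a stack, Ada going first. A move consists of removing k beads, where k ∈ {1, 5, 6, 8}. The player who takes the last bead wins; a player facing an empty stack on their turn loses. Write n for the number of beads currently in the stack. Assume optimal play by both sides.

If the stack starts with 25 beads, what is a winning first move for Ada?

Positions with no move are L. A position that does have a move is losing for the player to move precisely when every available move leads to a winning position for the opponent. Fill in the labels:
n=0: no move → L
n=1: can move to 0, which is L ⇒ W
n=2: the only move is to 1(W), a W ⇒ L
n=3: can move to 2, which is L ⇒ W
n=4: the only move is to 3(W), a W ⇒ L
n=5: can move to 4, which is L ⇒ W
n=6: can move to 0, which is L ⇒ W
n=7: can move to 2, which is L ⇒ W
n=8: can move to 2, which is L ⇒ W
n=9: can move to 4, which is L ⇒ W
n=10: can move to 4, which is L ⇒ W
n=11: moves to 10(W), 6(W), 5(W), 3(W); every one is W ⇒ L
n=12: can move to 11, which is L ⇒ W
n=13: moves to 12(W), 8(W), 7(W), 5(W); every one is W ⇒ L
n=14: can move to 13, which is L ⇒ W
n=15: moves to 14(W), 10(W), 9(W), 7(W); every one is W ⇒ L
n=16: can move to 15, which is L ⇒ W
n=17: can move to 11, which is L ⇒ W
n=18: can move to 13, which is L ⇒ W
n=19: can move to 13, which is L ⇒ W
n=20: can move to 15, which is L ⇒ W
n=21: can move to 15, which is L ⇒ W
n=22: moves to 21(W), 17(W), 16(W), 14(W); every one is W ⇒ L
n=23: can move to 22, which is L ⇒ W
n=24: moves to 23(W), 19(W), 18(W), 16(W); every one is W ⇒ L
n=25: can move to 24, which is L ⇒ W
From 25, the L positions reachable in one move are: 24.

Remove 1, leaving 24.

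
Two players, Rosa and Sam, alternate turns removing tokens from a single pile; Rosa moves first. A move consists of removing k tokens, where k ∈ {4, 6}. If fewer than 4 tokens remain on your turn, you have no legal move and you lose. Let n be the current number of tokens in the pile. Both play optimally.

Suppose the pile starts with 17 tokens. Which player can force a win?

Rosa wins.

Positions with no move are L. A position that does have a move is losing for the player to move precisely when every available move leads to a winning position for the opponent. Fill in the labels:
n=0: no move → L
n=1: no move → L
n=2: no move → L
n=3: no move → L
n=4: reaches L-position 0 → W
n=5: reaches L-position 1 → W
n=6: reaches L-position 2 → W
n=7: reaches L-position 3 → W
n=8: reaches L-position 2 → W
n=9: reaches L-position 3 → W
n=10: only reaches 6(W), 4(W), all W → L
n=11: only reaches 7(W), 5(W), all W → L
n=12: only reaches 8(W), 6(W), all W → L
n=13: only reaches 9(W), 7(W), all W → L
n=14: reaches L-position 10 → W
n=15: reaches L-position 11 → W
n=16: reaches L-position 12 → W
n=17: reaches L-position 13 → W
The starting position 17 is W: Rosa should remove 4, leaving 13, handing over an L position.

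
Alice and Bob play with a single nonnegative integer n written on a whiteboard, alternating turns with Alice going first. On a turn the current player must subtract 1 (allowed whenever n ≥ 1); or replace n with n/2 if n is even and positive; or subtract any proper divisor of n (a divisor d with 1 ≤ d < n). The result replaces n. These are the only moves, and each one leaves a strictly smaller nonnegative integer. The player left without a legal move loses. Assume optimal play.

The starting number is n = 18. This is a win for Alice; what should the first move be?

Positions with no move are L. A position that does have a move is losing for the player to move precisely when every available move leads to a winning position for the opponent. Fill in the labels:
n=0: no move → L
n=1: W (go to 0, an L position)
n=2: L (sole option 1(W) is W)
n=3: W (go to 2, an L position)
n=4: W (go to 2, an L position)
n=5: L (sole option 4(W) is W)
n=6: W (go to 5, an L position)
n=7: L (sole option 6(W) is W)
n=8: W (go to 7, an L position)
n=9: L (options 6(W), 8(W) are all W)
n=10: W (go to 5, an L position)
n=11: L (sole option 10(W) is W)
n=12: W (go to 9, an L position)
n=13: L (sole option 12(W) is W)
n=14: W (go to 7, an L position)
n=15: L (options 10(W), 12(W), 14(W) are all W)
n=16: W (go to 15, an L position)
n=17: L (sole option 16(W) is W)
n=18: W (go to 9, an L position)
From 18, the L positions reachable in one move are: 9, 15, 17. Any move reaching one of these is winning.

Move to 9.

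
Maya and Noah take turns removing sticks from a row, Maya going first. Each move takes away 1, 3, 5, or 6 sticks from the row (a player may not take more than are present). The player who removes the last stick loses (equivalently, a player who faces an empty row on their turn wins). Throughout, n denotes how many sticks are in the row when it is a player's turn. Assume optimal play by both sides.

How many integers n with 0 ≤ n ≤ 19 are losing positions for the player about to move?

Compute win/loss labels from the base case upward. A position with no move is W. Any other position is W if it can reach an L in one move, else L.
n=0: no move; the opponent has just taken the last stick and therefore loses → W
n=1: the only move is to 0(W), a W ⇒ L
n=2: can move to 1, which is L ⇒ W
n=3: moves to 2(W), 0(W); every one is W ⇒ L
n=4: can move to 3, which is L ⇒ W
n=5: moves to 4(W), 2(W), 0(W); every one is W ⇒ L
n=6: can move to 5, which is L ⇒ W
n=7: can move to 1, which is L ⇒ W
n=8: can move to 5, which is L ⇒ W
n=9: can move to 3, which is L ⇒ W
n=10: can move to 5, which is L ⇒ W
n=11: can move to 5, which is L ⇒ W
n=12: moves to 11(W), 9(W), 7(W), 6(W); every one is W ⇒ L
n=13: can move to 12, which is L ⇒ W
n=14: moves to 13(W), 11(W), 9(W), 8(W); every one is W ⇒ L
n=15: can move to 14, which is L ⇒ W
n=16: moves to 15(W), 13(W), 11(W), 10(W); every one is W ⇒ L
n=17: can move to 16, which is L ⇒ W
n=18: can move to 12, which is L ⇒ W
n=19: can move to 16, which is L ⇒ W
L entries with 0 ≤ n ≤ 19: n = 1, 3, 5, 12, 14, 16; that makes 6.

6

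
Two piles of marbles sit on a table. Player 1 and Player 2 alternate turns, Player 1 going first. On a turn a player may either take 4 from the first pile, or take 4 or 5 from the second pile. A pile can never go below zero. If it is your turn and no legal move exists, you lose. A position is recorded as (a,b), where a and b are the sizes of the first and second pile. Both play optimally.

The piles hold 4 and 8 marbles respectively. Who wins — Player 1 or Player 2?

Use the standard recursion: the mover loses at a terminal position; elsewhere, the mover wins exactly when some move hands the opponent an L position.
No move ever increases a pile, so every position that can arise here has a ≤ 4 and b ≤ 8; it is enough to label the cells with 0 ≤ a ≤ 4 and 0 ≤ b ≤ 8.
Every move lowers a or b (never raises either), so fill the grid row by row in increasing a, and left to right within a row: each cell's successors are then already labelled.
      b=0  b=1  b=2  b=3  b=4  b=5  b=6  b=7  b=8
a=0:    L    L    L    L    W    W    W    W    W
a=1:    L    L    L    L    W    W    W    W    W
a=2:    L    L    L    L    W    W    W    W    W
a=3:    L    L    L    L    W    W    W    W    W
a=4:    W    W    W    W    L    L    L    L    W
Cells with no legal move (terminal, hence L): (0,0), (0,1), (0,2), (0,3), (1,0), (1,1), (1,2), (1,3), (2,0), (2,1), (2,2), (2,3), (3,0), (3,1), (3,2), (3,3).
The remaining L cells, each justified by listing all of its moves:
(4,4): →(0,4)(W), (4,0)(W) — all W, so L
(4,5): →(0,5)(W), (4,1)(W), (4,0)(W) — all W, so L
(4,6): →(0,6)(W), (4,2)(W), (4,1)(W) — all W, so L
(4,7): →(0,7)(W), (4,3)(W), (4,2)(W) — all W, so L
Every other cell has at least one move into one of the L cells above, so it is W.
From (4,8) Player 1 can move to (4,4), reaching an L position.

Player 1 wins.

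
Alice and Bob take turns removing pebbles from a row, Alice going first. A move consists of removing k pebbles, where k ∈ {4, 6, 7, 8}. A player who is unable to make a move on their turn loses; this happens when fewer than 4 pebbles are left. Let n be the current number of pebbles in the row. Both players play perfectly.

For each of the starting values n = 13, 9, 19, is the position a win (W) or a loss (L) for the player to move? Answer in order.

Compute win/loss labels from the base case upward. A position with no move is L. Any other position is W if it can reach an L in one move, else L.
n=0: no move → L
n=1: no move → L
n=2: no move → L
n=3: no move → L
n=4: can move to 0, which is L ⇒ W
n=5: can move to 1, which is L ⇒ W
n=6: can move to 2, which is L ⇒ W
n=7: can move to 3, which is L ⇒ W
n=8: can move to 2, which is L ⇒ W
n=9: can move to 3, which is L ⇒ W
n=10: can move to 3, which is L ⇒ W
n=11: can move to 3, which is L ⇒ W
n=12: moves to 8(W), 6(W), 5(W), 4(W); every one is W ⇒ L
n=13: moves to 9(W), 7(W), 6(W), 5(W); every one is W ⇒ L
n=14: moves to 10(W), 8(W), 7(W), 6(W); every one is W ⇒ L
n=15: moves to 11(W), 9(W), 8(W), 7(W); every one is W ⇒ L
n=16: can move to 12, which is L ⇒ W
n=17: can move to 13, which is L ⇒ W
n=18: can move to 14, which is L ⇒ W
n=19: can move to 15, which is L ⇒ W

13: L, 9: W, 19: W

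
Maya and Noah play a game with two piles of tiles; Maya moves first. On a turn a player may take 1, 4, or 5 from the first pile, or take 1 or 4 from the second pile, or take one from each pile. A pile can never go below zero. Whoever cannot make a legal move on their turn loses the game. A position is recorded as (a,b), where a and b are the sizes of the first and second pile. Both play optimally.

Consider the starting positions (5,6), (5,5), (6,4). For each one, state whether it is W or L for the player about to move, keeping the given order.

Positions with no move are L. A position that does have a move is losing for the player to move precisely when every available move leads to a winning position for the opponent. Fill in the labels:
No move ever increases a pile, so every position that can arise here has a ≤ 6 and b ≤ 6; it is enough to label the cells with 0 ≤ a ≤ 6 and 0 ≤ b ≤ 6.
Every move lowers a or b (never raises either), so fill the grid row by row in increasing a, and left to right within a row: each cell's successors are then already labelled.
      b=0  b=1  b=2  b=3  b=4  b=5  b=6
a=0:    L    W    L    W    W    L    W
a=1:    W    W    W    W    L    W    W
a=2:    L    W    L    W    W    W    W
a=3:    W    W    W    W    L    W    L
a=4:    W    L    W    L    W    W    W
a=5:    W    W    W    W    W    W    L
a=6:    W    L    W    L    W    W    W
Cells with no legal move (terminal, hence L): (0,0).
The remaining L cells, each justified by listing all of its moves:
(0,2): only reaches (0,1)(W), which is W → L
(0,5): only reaches (0,4)(W), (0,1)(W), all W → L
(1,4): only reaches (0,4)(W), (1,3)(W), (1,0)(W), (0,3)(W), all W → L
(2,0): only reaches (1,0)(W), which is W → L
(2,2): only reaches (1,2)(W), (2,1)(W), (1,1)(W), all W → L
(3,4): only reaches (2,4)(W), (3,3)(W), (3,0)(W), (2,3)(W), all W → L
(3,6): only reaches (2,6)(W), (3,5)(W), (3,2)(W), (2,5)(W), all W → L
(4,1): only reaches (3,1)(W), (0,1)(W), (4,0)(W), (3,0)(W), all W → L
(4,3): only reaches (3,3)(W), (0,3)(W), (4,2)(W), (3,2)(W), all W → L
(5,6): only reaches (4,6)(W), (1,6)(W), (0,6)(W), (5,5)(W), (5,2)(W), (4,5)(W), all W → L
(6,1): only reaches (5,1)(W), (2,1)(W), (1,1)(W), (6,0)(W), (5,0)(W), all W → L
(6,3): only reaches (5,3)(W), (2,3)(W), (1,3)(W), (6,2)(W), (5,2)(W), all W → L
Every other cell has at least one move into one of the L cells above, so it is W.
(5,6): one of the L cells justified above, so L
(5,5): the move to (0,5) reaches an L cell, so W
(6,4): the move to (1,4) reaches an L cell, so W

(5,6): L, (5,5): W, (6,4): W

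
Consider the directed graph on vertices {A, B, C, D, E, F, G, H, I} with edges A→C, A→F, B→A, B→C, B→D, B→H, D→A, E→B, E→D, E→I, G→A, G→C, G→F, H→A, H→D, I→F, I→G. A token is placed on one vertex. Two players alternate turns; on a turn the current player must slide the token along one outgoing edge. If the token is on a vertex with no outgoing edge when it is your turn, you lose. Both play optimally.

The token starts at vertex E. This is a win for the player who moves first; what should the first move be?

Build the W/L table. Terminal = L. A non-terminal position is W if it has a move to some L; otherwise it is L.
Every edge goes from a vertex to one that appears earlier in the order F, C, A, G, D, H, B, I, E, so processing vertices in that order labels each vertex after all of its successors.
F: no outgoing edge → L
C: no outgoing edge → L
A: can move to C, which is L ⇒ W
G: can move to C, which is L ⇒ W
D: the only move is to A(W), a W ⇒ L
H: can move to D, which is L ⇒ W
B: can move to D, which is L ⇒ W
I: can move to F, which is L ⇒ W
E: can move to D, which is L ⇒ W
From E, the L positions reachable in one move are: D.

Move to D.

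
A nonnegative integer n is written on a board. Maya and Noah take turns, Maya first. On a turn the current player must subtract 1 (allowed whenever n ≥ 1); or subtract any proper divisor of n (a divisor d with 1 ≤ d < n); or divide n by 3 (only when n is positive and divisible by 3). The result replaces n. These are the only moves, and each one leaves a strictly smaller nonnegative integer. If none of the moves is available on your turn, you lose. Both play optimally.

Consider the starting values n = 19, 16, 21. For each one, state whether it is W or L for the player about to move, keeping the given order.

Use the standard recursion: the mover loses at a terminal position; elsewhere, the mover wins exactly when some move hands the opponent an L position.
n=0: no move → L
n=1: can move to 0, which is L ⇒ W
n=2: the only move is to 1(W), a W ⇒ L
n=3: can move to 2, which is L ⇒ W
n=4: can move to 2, which is L ⇒ W
n=5: the only move is to 4(W), a W ⇒ L
n=6: can move to 2, which is L ⇒ W
n=7: the only move is to 6(W), a W ⇒ L
n=8: can move to 7, which is L ⇒ W
n=9: moves to 3(W), 6(W), 8(W); every one is W ⇒ L
n=10: can move to 5, which is L ⇒ W
n=11: the only move is to 10(W), a W ⇒ L
n=12: can move to 9, which is L ⇒ W
n=13: the only move is to 12(W), a W ⇒ L
n=14: can move to 7, which is L ⇒ W
n=15: can move to 5, which is L ⇒ W
n=16: moves to 8(W), 12(W), 14(W), 15(W); every one is W ⇒ L
n=17: can move to 16, which is L ⇒ W
n=18: can move to 9, which is L ⇒ W
n=19: the only move is to 18(W), a W ⇒ L
n=20: can move to 16, which is L ⇒ W
n=21: can move to 7, which is L ⇒ W

19: L, 16: L, 21: W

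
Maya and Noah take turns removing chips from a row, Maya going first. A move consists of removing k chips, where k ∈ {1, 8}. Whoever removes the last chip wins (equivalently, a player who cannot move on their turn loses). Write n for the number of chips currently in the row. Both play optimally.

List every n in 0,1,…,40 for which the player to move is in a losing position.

Label each position W (a win for the player to move) or L (a loss). A position with no legal move is L; any other position is W exactly when some move reaches an L, and L when every move reaches a W.
n=0: no move → L
n=1: W (go to 0, an L position)
n=2: L (sole option 1(W) is W)
n=3: W (go to 2, an L position)
n=4: L (sole option 3(W) is W)
n=5: W (go to 4, an L position)
n=6: L (sole option 5(W) is W)
n=7: W (go to 6, an L position)
n=8: W (go to 0, an L position)
n=9: L (options 8(W), 1(W) are all W)
n=10: W (go to 9, an L position)
n=11: L (options 10(W), 3(W) are all W)
n=12: W (go to 11, an L position)
n=13: L (options 12(W), 5(W) are all W)
n=14: W (go to 13, an L position)
n=15: L (options 14(W), 7(W) are all W)
n=16: W (go to 15, an L position)
n=17: W (go to 9, an L position)
n=18: L (options 17(W), 10(W) are all W)
n=19: W (go to 18, an L position)
n=20: L (options 19(W), 12(W) are all W)
n=21: W (go to 20, an L position)
n=22: L (options 21(W), 14(W) are all W)
n=23: W (go to 22, an L position)
n=24: L (options 23(W), 16(W) are all W)
n=25: W (go to 24, an L position)
n=26: W (go to 18, an L position)
n=27: L (options 26(W), 19(W) are all W)
n=28: W (go to 27, an L position)
n=29: L (options 28(W), 21(W) are all W)
n=30: W (go to 29, an L position)
n=31: L (options 30(W), 23(W) are all W)
n=32: W (go to 31, an L position)
n=33: L (options 32(W), 25(W) are all W)
n=34: W (go to 33, an L position)
n=35: W (go to 27, an L position)
n=36: L (options 35(W), 28(W) are all W)
n=37: W (go to 36, an L position)
n=38: L (options 37(W), 30(W) are all W)
n=39: W (go to 38, an L position)
n=40: L (options 39(W), 32(W) are all W)
Reading off the rows marked L gives the requested list; there are 19 such values of n.

0, 2, 4, 6, 9, 11, 13, 15, 18, 20, 22, 24, 27, 29, 31, 33, 36, 38, 40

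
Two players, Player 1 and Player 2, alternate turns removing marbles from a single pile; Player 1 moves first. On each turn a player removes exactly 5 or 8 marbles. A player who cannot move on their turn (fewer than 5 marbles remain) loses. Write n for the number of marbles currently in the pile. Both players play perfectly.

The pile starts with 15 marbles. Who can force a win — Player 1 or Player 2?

Use the standard recursion: the mover loses at a terminal position; elsewhere, the mover wins exactly when some move hands the opponent an L position.
n=0: no move → L
n=1: no move → L
n=2: no move → L
n=3: no move → L
n=4: no move → L
n=5: W (go to 0, an L position)
n=6: W (go to 1, an L position)
n=7: W (go to 2, an L position)
n=8: W (go to 3, an L position)
n=9: W (go to 4, an L position)
n=10: W (go to 2, an L position)
n=11: W (go to 3, an L position)
n=12: W (go to 4, an L position)
n=13: L (options 8(W), 5(W) are all W)
n=14: L (options 9(W), 6(W) are all W)
n=15: L (options 10(W), 7(W) are all W)
The starting position 15 is L: whatever Player 1 does, the opponent receives a W position.

Player 2 wins.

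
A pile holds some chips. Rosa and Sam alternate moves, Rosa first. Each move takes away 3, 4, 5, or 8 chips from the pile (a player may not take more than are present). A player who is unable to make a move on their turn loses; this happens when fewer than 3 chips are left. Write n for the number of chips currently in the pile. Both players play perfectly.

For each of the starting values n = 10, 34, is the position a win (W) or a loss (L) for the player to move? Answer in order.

10: W, 34: L

Positions with no move are L. A position that does have a move is losing for the player to move precisely when every available move leads to a winning position for the opponent. Fill in the labels:
n=0: no move → L
n=1: no move → L
n=2: no move → L
n=3: →0(L), so W
n=4: →1(L), so W
n=5: →2(L), so W
n=6: →2(L), so W
n=7: →2(L), so W
n=8: →0(L), so W
n=9: →1(L), so W
n=10: →2(L), so W
n=11: →8(W), 7(W), 6(W), 3(W) — all W, so L
n=12: →9(W), 8(W), 7(W), 4(W) — all W, so L
n=13: →10(W), 9(W), 8(W), 5(W) — all W, so L
n=14: →11(L), so W
n=15: →12(L), so W
n=16: →13(L), so W
n=17: →13(L), so W
n=18: →13(L), so W
n=19: →11(L), so W
n=20: →12(L), so W
n=21: →13(L), so W
n=22: →19(W), 18(W), 17(W), 14(W) — all W, so L
n=23: →20(W), 19(W), 18(W), 15(W) — all W, so L
n=24: →21(W), 20(W), 19(W), 16(W) — all W, so L
n=25: →22(L), so W
n=26: →23(L), so W
n=27: →24(L), so W
n=28: →24(L), so W
n=29: →24(L), so W
n=30: →22(L), so W
n=31: →23(L), so W
n=32: →24(L), so W
n=33: →30(W), 29(W), 28(W), 25(W) — all W, so L
n=34: →31(W), 30(W), 29(W), 26(W) — all W, so L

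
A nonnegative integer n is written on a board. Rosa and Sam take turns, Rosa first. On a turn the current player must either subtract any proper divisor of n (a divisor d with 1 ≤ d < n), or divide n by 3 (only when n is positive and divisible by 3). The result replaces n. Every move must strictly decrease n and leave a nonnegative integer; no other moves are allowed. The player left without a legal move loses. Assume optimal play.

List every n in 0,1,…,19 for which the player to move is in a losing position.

0, 1, 4, 7, 9, 11, 13, 15, 17, 19

Work bottom-up. With no move the player to move loses. Otherwise the position is W if at least one move leads to an L position for the opponent, and L if every move leads to a W.
n=0: no move → L
n=1: no move → L
n=2: W (go to 1, an L position)
n=3: W (go to 1, an L position)
n=4: L (options 2(W), 3(W) are all W)
n=5: W (go to 4, an L position)
n=6: W (go to 4, an L position)
n=7: L (sole option 6(W) is W)
n=8: W (go to 4, an L position)
n=9: L (options 3(W), 6(W), 8(W) are all W)
n=10: W (go to 9, an L position)
n=11: L (sole option 10(W) is W)
n=12: W (go to 4, an L position)
n=13: L (sole option 12(W) is W)
n=14: W (go to 7, an L position)
n=15: L (options 5(W), 10(W), 12(W), 14(W) are all W)
n=16: W (go to 15, an L position)
n=17: L (sole option 16(W) is W)
n=18: W (go to 9, an L position)
n=19: L (sole option 18(W) is W)
The losing starting values of n are exactly the entries labelled L in this table (10 of them).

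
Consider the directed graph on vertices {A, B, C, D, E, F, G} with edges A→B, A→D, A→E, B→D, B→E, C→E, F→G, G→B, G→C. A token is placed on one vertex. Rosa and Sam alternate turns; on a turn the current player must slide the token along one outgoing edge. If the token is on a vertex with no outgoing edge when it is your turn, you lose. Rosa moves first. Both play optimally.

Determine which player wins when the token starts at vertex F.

Compute win/loss labels from the base case upward. A position with no move is L. Any other position is W if it can reach an L in one move, else L.
Every edge goes from a vertex to one that appears earlier in the order E, D, B, A, C, G, F, so processing vertices in that order labels each vertex after all of its successors.
E: no outgoing edge → L
D: no outgoing edge → L
B: W (go to D, an L position)
A: W (go to D, an L position)
C: W (go to E, an L position)
G: L (options C(W), B(W) are all W)
F: W (go to G, an L position)
From F Rosa can move to G, reaching an L position.

Rosa wins.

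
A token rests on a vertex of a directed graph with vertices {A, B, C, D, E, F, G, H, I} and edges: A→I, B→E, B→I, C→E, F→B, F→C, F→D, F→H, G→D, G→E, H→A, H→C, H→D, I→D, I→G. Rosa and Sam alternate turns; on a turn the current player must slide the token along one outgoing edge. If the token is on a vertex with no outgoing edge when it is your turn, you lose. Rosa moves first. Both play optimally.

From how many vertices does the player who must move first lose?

3

Label each position W (a win for the player to move) or L (a loss). A position with no legal move is L; any other position is W exactly when some move reaches an L, and L when every move reaches a W.
Every edge goes from a vertex to one that appears earlier in the order D, E, G, I, A, C, B, H, F, so processing vertices in that order labels each vertex after all of its successors.
D: no outgoing edge → L
E: no outgoing edge → L
G: →E(L), so W
I: →D(L), so W
A: →I(W) only, which is W, so L
C: →E(L), so W
B: →E(L), so W
H: →A(L), so W
F: →D(L), so W
The L vertices are A, D, E; that is 3 in all.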